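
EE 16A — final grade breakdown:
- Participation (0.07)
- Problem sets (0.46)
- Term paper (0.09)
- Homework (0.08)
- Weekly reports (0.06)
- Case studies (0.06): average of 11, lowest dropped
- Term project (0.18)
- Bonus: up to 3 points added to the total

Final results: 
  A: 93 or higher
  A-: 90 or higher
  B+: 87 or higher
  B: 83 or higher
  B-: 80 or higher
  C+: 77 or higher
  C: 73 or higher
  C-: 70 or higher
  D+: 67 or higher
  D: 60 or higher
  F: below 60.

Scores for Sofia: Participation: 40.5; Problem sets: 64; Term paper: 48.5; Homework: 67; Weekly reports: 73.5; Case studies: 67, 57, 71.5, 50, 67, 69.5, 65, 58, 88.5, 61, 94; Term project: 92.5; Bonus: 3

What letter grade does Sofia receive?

C-

Case studies: drop 50 → average of remaining 10 = 698.5/10 = 69.85
Weighted total:
  Participation 40.5 × 0.07 = 2.835
  Problem sets 64 × 0.46 = 29.44
  Term paper 48.5 × 0.09 = 4.365
  Homework 67 × 0.08 = 5.36
  Weekly reports 73.5 × 0.06 = 4.41
  Case studies 69.85 × 0.06 = 4.191
  Term project 92.5 × 0.18 = 16.65
Sum = 67.251
Bonus: 67.251 + 3 = 70.251
70.251 is ≥ 70 and < 73 → C-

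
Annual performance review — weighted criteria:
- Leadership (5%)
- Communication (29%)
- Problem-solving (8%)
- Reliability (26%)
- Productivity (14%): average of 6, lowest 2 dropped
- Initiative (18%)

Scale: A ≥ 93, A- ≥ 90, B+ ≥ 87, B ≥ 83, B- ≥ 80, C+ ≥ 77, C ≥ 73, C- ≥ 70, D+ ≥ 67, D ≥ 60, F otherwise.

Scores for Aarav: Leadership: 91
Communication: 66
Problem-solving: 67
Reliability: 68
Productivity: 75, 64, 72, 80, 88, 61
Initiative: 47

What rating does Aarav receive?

Productivity: drop 61, 64 → average of remaining 4 = 315/4 = 78.75
Weighted total:
  Leadership 91 × 0.05 = 4.55
  Communication 66 × 0.29 = 19.14
  Problem-solving 67 × 0.08 = 5.36
  Reliability 68 × 0.26 = 17.68
  Productivity 78.75 × 0.14 = 11.025
  Initiative 47 × 0.18 = 8.46
Sum = 66.215
66.215 is ≥ 60 and < 67 → D

D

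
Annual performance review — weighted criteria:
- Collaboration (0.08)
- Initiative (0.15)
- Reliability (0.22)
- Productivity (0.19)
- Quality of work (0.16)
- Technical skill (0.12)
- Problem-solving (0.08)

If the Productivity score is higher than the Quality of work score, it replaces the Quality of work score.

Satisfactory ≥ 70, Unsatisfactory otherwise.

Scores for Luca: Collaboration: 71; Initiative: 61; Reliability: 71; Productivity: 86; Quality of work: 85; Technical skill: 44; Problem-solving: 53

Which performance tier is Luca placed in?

Productivity (86) > Quality of work (85), so Quality of work counts as 86.
Weighted total:
  Collaboration 71 × 0.08 = 5.68
  Initiative 61 × 0.15 = 9.15
  Reliability 71 × 0.22 = 15.62
  Productivity 86 × 0.19 = 16.34
  Quality of work 86 × 0.16 = 13.76
  Technical skill 44 × 0.12 = 5.28
  Problem-solving 53 × 0.08 = 4.24
Sum = 70.07
70.07 ≥ 70 → Satisfactory

Satisfactory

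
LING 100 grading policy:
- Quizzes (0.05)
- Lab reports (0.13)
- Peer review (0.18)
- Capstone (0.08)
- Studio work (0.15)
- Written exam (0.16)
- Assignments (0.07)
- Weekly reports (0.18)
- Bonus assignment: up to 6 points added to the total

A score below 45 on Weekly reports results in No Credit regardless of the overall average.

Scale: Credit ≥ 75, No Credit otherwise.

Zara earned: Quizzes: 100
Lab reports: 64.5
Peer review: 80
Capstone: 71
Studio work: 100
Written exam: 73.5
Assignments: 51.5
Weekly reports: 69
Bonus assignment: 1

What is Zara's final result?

Credit

Weekly reports score 69 ≥ 45: minimum met.
Weighted total:
  Quizzes 100 × 0.05 = 5
  Lab reports 64.5 × 0.13 = 8.385
  Peer review 80 × 0.18 = 14.4
  Capstone 71 × 0.08 = 5.68
  Studio work 100 × 0.15 = 15
  Written exam 73.5 × 0.16 = 11.76
  Assignments 51.5 × 0.07 = 3.605
  Weekly reports 69 × 0.18 = 12.42
Sum = 76.25
Bonus assignment: 76.25 + 1 = 77.25
77.25 ≥ 75 → Credit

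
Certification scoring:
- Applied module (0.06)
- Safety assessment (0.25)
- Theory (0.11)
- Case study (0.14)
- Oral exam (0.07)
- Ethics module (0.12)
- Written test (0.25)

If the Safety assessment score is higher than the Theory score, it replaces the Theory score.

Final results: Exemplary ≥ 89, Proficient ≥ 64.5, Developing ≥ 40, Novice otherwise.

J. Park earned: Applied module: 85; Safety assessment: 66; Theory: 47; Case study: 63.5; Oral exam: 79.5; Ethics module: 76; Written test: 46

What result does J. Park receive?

Developing

Safety assessment (66) > Theory (47), so Theory counts as 66.
Weighted total:
  Applied module 85 × 0.06 = 5.1
  Safety assessment 66 × 0.25 = 16.5
  Theory 66 × 0.11 = 7.26
  Case study 63.5 × 0.14 = 8.89
  Oral exam 79.5 × 0.07 = 5.565
  Ethics module 76 × 0.12 = 9.12
  Written test 46 × 0.25 = 11.5
Sum = 63.935
63.935 is ≥ 40 and < 64.5 → Developing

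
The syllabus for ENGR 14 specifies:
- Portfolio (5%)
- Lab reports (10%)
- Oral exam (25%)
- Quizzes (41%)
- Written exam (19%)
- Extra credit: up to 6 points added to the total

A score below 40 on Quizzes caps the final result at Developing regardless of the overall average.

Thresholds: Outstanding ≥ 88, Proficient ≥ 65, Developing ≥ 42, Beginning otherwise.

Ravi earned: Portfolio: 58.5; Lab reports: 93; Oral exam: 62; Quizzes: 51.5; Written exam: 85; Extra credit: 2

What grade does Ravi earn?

Quizzes score 51.5 ≥ 40: minimum met.
Weighted total:
  Portfolio 58.5 × 0.05 = 2.925
  Lab reports 93 × 0.1 = 9.3
  Oral exam 62 × 0.25 = 15.5
  Quizzes 51.5 × 0.41 = 21.115
  Written exam 85 × 0.19 = 16.15
Sum = 64.99
Extra credit: 64.99 + 2 = 66.99
66.99 is ≥ 65 and < 88 → Proficient

Proficient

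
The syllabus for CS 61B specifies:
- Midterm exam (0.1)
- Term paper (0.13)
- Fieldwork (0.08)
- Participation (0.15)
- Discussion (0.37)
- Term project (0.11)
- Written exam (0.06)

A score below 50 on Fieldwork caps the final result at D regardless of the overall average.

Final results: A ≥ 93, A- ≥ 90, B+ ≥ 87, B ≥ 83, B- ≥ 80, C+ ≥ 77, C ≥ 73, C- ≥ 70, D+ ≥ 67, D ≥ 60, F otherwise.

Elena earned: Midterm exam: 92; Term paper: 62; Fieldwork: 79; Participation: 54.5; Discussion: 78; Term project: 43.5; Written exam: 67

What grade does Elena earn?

Fieldwork score 79 ≥ 50: minimum met.
Weighted total:
  Midterm exam 92 × 0.1 = 9.2
  Term paper 62 × 0.13 = 8.06
  Fieldwork 79 × 0.08 = 6.32
  Participation 54.5 × 0.15 = 8.175
  Discussion 78 × 0.37 = 28.86
  Term project 43.5 × 0.11 = 4.785
  Written exam 67 × 0.06 = 4.02
Sum = 69.42
69.42 is ≥ 67 and < 70 → D+

D+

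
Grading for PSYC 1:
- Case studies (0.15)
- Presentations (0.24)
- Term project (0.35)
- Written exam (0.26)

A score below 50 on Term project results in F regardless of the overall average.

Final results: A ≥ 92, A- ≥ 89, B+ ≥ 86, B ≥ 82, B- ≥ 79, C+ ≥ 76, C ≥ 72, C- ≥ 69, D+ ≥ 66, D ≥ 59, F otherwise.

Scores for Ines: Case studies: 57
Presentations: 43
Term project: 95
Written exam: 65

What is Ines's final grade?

Term project score 95 ≥ 50: minimum met.
Weighted total:
  Case studies 57 × 0.15 = 8.55
  Presentations 43 × 0.24 = 10.32
  Term project 95 × 0.35 = 33.25
  Written exam 65 × 0.26 = 16.9
Sum = 69.02
69.02 is ≥ 69 and < 72 → C-

C-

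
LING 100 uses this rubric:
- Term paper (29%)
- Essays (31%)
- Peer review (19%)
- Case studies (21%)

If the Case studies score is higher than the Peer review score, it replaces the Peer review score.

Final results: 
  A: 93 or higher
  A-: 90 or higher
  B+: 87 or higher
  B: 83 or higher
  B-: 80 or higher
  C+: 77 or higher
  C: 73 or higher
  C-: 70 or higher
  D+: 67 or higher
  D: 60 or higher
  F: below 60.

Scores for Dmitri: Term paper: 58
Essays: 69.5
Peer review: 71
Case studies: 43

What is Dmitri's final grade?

D

Case studies (43) ≤ Peer review (71), so Peer review stays at 71.
Weighted total:
  Term paper 58 × 0.29 = 16.82
  Essays 69.5 × 0.31 = 21.545
  Peer review 71 × 0.19 = 13.49
  Case studies 43 × 0.21 = 9.03
Sum = 60.885
60.885 is ≥ 60 and < 67 → D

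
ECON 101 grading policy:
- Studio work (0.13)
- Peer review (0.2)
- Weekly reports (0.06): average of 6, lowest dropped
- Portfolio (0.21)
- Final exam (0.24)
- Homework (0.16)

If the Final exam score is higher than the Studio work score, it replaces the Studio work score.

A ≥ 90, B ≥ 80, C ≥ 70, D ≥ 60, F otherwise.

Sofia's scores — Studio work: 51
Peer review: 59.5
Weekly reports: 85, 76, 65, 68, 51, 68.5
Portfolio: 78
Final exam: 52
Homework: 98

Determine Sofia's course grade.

D

Weekly reports: drop 51 → average of remaining 5 = 362.5/5 = 72.5
Final exam (52) > Studio work (51), so Studio work counts as 52.
Weighted total:
  Studio work 52 × 0.13 = 6.76
  Peer review 59.5 × 0.2 = 11.9
  Weekly reports 72.5 × 0.06 = 4.35
  Portfolio 78 × 0.21 = 16.38
  Final exam 52 × 0.24 = 12.48
  Homework 98 × 0.16 = 15.68
Sum = 67.55
67.55 is ≥ 60 and < 70 → D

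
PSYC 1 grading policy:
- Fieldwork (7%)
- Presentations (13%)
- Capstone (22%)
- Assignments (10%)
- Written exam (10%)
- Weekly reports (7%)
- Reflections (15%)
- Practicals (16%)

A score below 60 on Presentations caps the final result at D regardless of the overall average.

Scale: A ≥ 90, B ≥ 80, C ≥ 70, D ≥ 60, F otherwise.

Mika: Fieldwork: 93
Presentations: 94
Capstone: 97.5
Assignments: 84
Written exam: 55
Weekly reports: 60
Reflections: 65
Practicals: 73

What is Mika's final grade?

Presentations score 94 ≥ 60: minimum met.
Weighted total:
  Fieldwork 93 × 0.07 = 6.51
  Presentations 94 × 0.13 = 12.22
  Capstone 97.5 × 0.22 = 21.45
  Assignments 84 × 0.1 = 8.4
  Written exam 55 × 0.1 = 5.5
  Weekly reports 60 × 0.07 = 4.2
  Reflections 65 × 0.15 = 9.75
  Practicals 73 × 0.16 = 11.68
Sum = 79.71
79.71 is ≥ 70 and < 80 → C

C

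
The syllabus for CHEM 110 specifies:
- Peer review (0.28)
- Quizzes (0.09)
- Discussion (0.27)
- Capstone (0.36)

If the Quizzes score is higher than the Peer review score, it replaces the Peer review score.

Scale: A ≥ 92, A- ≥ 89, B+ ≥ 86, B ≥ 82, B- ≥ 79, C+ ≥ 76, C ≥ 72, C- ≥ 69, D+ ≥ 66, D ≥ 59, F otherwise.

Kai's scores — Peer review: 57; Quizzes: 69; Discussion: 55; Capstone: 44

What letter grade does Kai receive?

Quizzes (69) > Peer review (57), so Peer review counts as 69.
Weighted total:
  Peer review 69 × 0.28 = 19.32
  Quizzes 69 × 0.09 = 6.21
  Discussion 55 × 0.27 = 14.85
  Capstone 44 × 0.36 = 15.84
Sum = 56.22
56.22 < 59 → F

F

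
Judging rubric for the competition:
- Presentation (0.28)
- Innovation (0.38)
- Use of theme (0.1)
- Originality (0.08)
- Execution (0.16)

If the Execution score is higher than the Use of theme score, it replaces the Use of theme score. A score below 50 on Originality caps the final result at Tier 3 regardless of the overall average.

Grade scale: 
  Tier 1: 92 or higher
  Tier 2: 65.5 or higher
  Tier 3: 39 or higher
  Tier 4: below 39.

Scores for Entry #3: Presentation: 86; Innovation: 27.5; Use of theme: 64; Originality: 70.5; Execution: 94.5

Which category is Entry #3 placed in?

Execution (94.5) > Use of theme (64), so Use of theme counts as 94.5.
Originality score 70.5 ≥ 50: minimum met.
Weighted total:
  Presentation 86 × 0.28 = 24.08
  Innovation 27.5 × 0.38 = 10.45
  Use of theme 94.5 × 0.1 = 9.45
  Originality 70.5 × 0.08 = 5.64
  Execution 94.5 × 0.16 = 15.12
Sum = 64.74
64.74 is ≥ 39 and < 65.5 → Tier 3

Tier 3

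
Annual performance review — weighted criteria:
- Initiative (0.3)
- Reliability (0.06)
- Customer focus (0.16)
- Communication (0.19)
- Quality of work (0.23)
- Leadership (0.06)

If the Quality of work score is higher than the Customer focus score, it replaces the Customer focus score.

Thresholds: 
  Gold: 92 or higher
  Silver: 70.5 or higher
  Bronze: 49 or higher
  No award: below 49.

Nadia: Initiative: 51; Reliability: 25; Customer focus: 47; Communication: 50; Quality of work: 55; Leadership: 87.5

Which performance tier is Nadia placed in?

Quality of work (55) > Customer focus (47), so Customer focus counts as 55.
Weighted total:
  Initiative 51 × 0.3 = 15.3
  Reliability 25 × 0.06 = 1.5
  Customer focus 55 × 0.16 = 8.8
  Communication 50 × 0.19 = 9.5
  Quality of work 55 × 0.23 = 12.65
  Leadership 87.5 × 0.06 = 5.25
Sum = 53
53 is ≥ 49 and < 70.5 → Bronze

Bronze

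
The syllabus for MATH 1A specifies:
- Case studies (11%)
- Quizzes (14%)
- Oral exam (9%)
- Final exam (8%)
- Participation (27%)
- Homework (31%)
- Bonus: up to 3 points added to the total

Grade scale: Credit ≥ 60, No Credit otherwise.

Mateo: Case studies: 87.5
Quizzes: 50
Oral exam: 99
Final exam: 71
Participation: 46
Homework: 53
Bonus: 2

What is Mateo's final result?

Credit

Weighted total:
  Case studies 87.5 × 0.11 = 9.625
  Quizzes 50 × 0.14 = 7
  Oral exam 99 × 0.09 = 8.91
  Final exam 71 × 0.08 = 5.68
  Participation 46 × 0.27 = 12.42
  Homework 53 × 0.31 = 16.43
Sum = 60.065
Bonus: 60.065 + 2 = 62.065
62.065 ≥ 60 → Credit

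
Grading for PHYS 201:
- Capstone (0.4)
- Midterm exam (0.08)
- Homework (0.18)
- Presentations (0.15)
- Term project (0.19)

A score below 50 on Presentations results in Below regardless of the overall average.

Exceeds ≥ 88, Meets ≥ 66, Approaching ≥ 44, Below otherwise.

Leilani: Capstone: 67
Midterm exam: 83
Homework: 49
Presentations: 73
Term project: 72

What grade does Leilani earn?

Presentations score 73 ≥ 50: minimum met.
Weighted total:
  Capstone 67 × 0.4 = 26.8
  Midterm exam 83 × 0.08 = 6.64
  Homework 49 × 0.18 = 8.82
  Presentations 73 × 0.15 = 10.95
  Term project 72 × 0.19 = 13.68
Sum = 66.89
66.89 is ≥ 66 and < 88 → Meets

Meets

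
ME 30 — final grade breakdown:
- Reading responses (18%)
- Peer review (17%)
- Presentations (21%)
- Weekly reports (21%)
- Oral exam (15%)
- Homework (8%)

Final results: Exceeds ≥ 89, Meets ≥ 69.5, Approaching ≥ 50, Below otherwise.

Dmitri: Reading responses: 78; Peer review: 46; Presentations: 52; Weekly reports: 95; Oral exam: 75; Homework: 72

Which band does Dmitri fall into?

Weighted total:
  Reading responses 78 × 0.18 = 14.04
  Peer review 46 × 0.17 = 7.82
  Presentations 52 × 0.21 = 10.92
  Weekly reports 95 × 0.21 = 19.95
  Oral exam 75 × 0.15 = 11.25
  Homework 72 × 0.08 = 5.76
Sum = 69.74
69.74 is ≥ 69.5 and < 89 → Meets

Meets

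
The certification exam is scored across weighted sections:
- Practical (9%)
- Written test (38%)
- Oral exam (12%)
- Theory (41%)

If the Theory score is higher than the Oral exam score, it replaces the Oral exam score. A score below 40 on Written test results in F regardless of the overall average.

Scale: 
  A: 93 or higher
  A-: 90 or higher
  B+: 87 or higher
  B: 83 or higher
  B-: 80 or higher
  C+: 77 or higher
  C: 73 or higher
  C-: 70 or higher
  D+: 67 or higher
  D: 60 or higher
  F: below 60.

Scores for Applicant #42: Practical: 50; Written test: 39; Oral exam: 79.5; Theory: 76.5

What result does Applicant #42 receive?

Theory (76.5) ≤ Oral exam (79.5), so Oral exam stays at 79.5.
Written test score 39 < 40: minimum not met.
Weighted total:
  Practical 50 × 0.09 = 4.5
  Written test 39 × 0.38 = 14.82
  Oral exam 79.5 × 0.12 = 9.54
  Theory 76.5 × 0.41 = 31.365
Sum = 60.225
Because the Written test minimum was not met, the result is F.

F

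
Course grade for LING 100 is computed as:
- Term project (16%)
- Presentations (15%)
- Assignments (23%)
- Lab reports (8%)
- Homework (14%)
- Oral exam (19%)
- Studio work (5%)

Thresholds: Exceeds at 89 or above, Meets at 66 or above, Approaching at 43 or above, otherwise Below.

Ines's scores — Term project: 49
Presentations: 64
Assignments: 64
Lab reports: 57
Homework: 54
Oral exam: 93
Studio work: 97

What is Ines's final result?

Weighted total:
  Term project 49 × 0.16 = 7.84
  Presentations 64 × 0.15 = 9.6
  Assignments 64 × 0.23 = 14.72
  Lab reports 57 × 0.08 = 4.56
  Homework 54 × 0.14 = 7.56
  Oral exam 93 × 0.19 = 17.67
  Studio work 97 × 0.05 = 4.85
Sum = 66.8
66.8 is ≥ 66 and < 89 → Meets

Meets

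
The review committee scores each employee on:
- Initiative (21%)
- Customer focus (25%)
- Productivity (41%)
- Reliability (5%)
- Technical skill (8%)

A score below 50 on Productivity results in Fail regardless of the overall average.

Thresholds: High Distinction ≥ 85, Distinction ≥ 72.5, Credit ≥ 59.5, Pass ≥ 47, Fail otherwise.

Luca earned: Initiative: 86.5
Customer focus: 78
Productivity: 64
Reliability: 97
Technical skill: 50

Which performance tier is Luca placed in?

Distinction

Productivity score 64 ≥ 50: minimum met.
Weighted total:
  Initiative 86.5 × 0.21 = 18.165
  Customer focus 78 × 0.25 = 19.5
  Productivity 64 × 0.41 = 26.24
  Reliability 97 × 0.05 = 4.85
  Technical skill 50 × 0.08 = 4
Sum = 72.755
72.755 is ≥ 72.5 and < 85 → Distinction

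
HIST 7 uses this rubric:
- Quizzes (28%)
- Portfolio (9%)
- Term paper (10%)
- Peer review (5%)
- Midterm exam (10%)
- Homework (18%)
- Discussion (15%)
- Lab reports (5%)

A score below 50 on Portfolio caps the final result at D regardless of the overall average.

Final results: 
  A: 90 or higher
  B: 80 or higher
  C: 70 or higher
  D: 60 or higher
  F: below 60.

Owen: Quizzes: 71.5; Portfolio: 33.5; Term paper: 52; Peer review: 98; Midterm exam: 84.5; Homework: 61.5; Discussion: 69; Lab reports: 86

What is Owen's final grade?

Portfolio score 33.5 < 50: minimum not met.
Weighted total:
  Quizzes 71.5 × 0.28 = 20.02
  Portfolio 33.5 × 0.09 = 3.015
  Term paper 52 × 0.1 = 5.2
  Peer review 98 × 0.05 = 4.9
  Midterm exam 84.5 × 0.1 = 8.45
  Homework 61.5 × 0.18 = 11.07
  Discussion 69 × 0.15 = 10.35
  Lab reports 86 × 0.05 = 4.3
Sum = 67.305
67.305 would be D; cap at D applies → D.

D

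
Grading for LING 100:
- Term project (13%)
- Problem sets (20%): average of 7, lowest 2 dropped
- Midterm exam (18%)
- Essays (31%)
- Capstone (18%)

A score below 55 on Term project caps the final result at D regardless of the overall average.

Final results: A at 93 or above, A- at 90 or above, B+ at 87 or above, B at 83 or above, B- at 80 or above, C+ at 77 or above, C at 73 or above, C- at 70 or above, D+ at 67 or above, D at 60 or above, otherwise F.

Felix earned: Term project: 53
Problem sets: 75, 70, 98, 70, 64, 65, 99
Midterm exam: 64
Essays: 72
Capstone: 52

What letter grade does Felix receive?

Problem sets: drop 64, 65 → average of remaining 5 = 412/5 = 82.4
Term project score 53 < 55: minimum not met.
Weighted total:
  Term project 53 × 0.13 = 6.89
  Problem sets 82.4 × 0.2 = 16.48
  Midterm exam 64 × 0.18 = 11.52
  Essays 72 × 0.31 = 22.32
  Capstone 52 × 0.18 = 9.36
Sum = 66.57
66.57 would be D; cap at D applies → D.

D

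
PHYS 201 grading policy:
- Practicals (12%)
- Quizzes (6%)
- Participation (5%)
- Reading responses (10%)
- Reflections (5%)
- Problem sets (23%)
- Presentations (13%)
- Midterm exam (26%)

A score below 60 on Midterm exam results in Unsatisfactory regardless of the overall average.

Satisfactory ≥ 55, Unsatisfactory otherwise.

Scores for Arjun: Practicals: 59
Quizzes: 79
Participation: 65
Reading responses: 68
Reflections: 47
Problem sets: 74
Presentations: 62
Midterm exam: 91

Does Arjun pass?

Satisfactory

Midterm exam score 91 ≥ 60: minimum met.
Weighted total:
  Practicals 59 × 0.12 = 7.08
  Quizzes 79 × 0.06 = 4.74
  Participation 65 × 0.05 = 3.25
  Reading responses 68 × 0.1 = 6.8
  Reflections 47 × 0.05 = 2.35
  Problem sets 74 × 0.23 = 17.02
  Presentations 62 × 0.13 = 8.06
  Midterm exam 91 × 0.26 = 23.66
Sum = 72.96
72.96 ≥ 55 → Satisfactory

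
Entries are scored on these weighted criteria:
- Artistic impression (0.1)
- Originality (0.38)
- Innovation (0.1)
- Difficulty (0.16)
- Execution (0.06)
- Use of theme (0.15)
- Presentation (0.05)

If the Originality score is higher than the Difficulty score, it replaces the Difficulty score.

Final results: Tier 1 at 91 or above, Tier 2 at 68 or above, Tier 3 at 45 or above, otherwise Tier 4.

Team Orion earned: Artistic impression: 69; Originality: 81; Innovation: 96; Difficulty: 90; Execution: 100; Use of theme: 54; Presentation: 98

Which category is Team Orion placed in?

Tier 2

Originality (81) ≤ Difficulty (90), so Difficulty stays at 90.
Weighted total:
  Artistic impression 69 × 0.1 = 6.9
  Originality 81 × 0.38 = 30.78
  Innovation 96 × 0.1 = 9.6
  Difficulty 90 × 0.16 = 14.4
  Execution 100 × 0.06 = 6
  Use of theme 54 × 0.15 = 8.1
  Presentation 98 × 0.05 = 4.9
Sum = 80.68
80.68 is ≥ 68 and < 91 → Tier 2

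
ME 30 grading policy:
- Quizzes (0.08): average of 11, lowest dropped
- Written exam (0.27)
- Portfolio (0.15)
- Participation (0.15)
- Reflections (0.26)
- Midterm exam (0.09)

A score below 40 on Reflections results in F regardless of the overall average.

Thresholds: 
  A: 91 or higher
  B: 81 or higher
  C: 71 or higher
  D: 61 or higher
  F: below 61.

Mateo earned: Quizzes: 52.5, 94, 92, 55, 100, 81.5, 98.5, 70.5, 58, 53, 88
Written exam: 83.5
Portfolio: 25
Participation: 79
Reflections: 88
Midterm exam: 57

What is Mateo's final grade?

C

Quizzes: drop 52.5 → average of remaining 10 = 790.5/10 = 79.05
Reflections score 88 ≥ 40: minimum met.
Weighted total:
  Quizzes 79.05 × 0.08 = 6.324
  Written exam 83.5 × 0.27 = 22.545
  Portfolio 25 × 0.15 = 3.75
  Participation 79 × 0.15 = 11.85
  Reflections 88 × 0.26 = 22.88
  Midterm exam 57 × 0.09 = 5.13
Sum = 72.479
72.479 is ≥ 71 and < 81 → C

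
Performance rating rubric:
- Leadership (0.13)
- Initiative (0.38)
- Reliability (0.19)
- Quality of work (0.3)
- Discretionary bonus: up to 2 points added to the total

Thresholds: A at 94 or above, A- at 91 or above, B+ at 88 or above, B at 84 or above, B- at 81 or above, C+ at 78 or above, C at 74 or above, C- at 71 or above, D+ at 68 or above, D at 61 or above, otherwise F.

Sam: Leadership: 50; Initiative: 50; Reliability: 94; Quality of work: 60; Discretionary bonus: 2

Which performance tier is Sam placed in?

D

Weighted total:
  Leadership 50 × 0.13 = 6.5
  Initiative 50 × 0.38 = 19
  Reliability 94 × 0.19 = 17.86
  Quality of work 60 × 0.3 = 18
Sum = 61.36
Discretionary bonus: 61.36 + 2 = 63.36
63.36 is ≥ 61 and < 68 → D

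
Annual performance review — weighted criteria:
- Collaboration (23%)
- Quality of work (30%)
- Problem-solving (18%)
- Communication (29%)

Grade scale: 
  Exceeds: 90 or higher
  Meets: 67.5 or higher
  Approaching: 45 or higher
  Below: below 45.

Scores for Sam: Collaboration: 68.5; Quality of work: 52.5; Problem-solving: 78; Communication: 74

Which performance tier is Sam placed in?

Approaching

Weighted total:
  Collaboration 68.5 × 0.23 = 15.755
  Quality of work 52.5 × 0.3 = 15.75
  Problem-solving 78 × 0.18 = 14.04
  Communication 74 × 0.29 = 21.46
Sum = 67.005
67.005 is ≥ 45 and < 67.5 → Approaching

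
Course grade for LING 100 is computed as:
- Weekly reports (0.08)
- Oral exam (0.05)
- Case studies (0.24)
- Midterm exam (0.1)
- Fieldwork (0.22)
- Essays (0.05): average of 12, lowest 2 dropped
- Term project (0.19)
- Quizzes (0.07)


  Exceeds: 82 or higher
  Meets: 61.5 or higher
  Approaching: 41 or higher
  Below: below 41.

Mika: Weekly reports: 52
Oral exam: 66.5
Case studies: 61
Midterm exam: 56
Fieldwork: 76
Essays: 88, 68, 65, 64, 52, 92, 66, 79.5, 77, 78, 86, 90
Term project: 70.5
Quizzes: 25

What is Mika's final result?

Essays: drop 52, 64 → average of remaining 10 = 789.5/10 = 78.95
Weighted total:
  Weekly reports 52 × 0.08 = 4.16
  Oral exam 66.5 × 0.05 = 3.325
  Case studies 61 × 0.24 = 14.64
  Midterm exam 56 × 0.1 = 5.6
  Fieldwork 76 × 0.22 = 16.72
  Essays 78.95 × 0.05 = 3.9475
  Term project 70.5 × 0.19 = 13.395
  Quizzes 25 × 0.07 = 1.75
Sum = 63.5375
63.5375 is ≥ 61.5 and < 82 → Meets

Meets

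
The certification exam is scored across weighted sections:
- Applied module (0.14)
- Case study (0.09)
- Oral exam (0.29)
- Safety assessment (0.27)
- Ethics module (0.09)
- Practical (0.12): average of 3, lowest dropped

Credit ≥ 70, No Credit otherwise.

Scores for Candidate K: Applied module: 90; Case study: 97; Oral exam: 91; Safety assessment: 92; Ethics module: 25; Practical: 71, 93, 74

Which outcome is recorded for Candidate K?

Credit

Practical: drop 71 → average of remaining 2 = 167/2 = 83.5
Weighted total:
  Applied module 90 × 0.14 = 12.6
  Case study 97 × 0.09 = 8.73
  Oral exam 91 × 0.29 = 26.39
  Safety assessment 92 × 0.27 = 24.84
  Ethics module 25 × 0.09 = 2.25
  Practical 83.5 × 0.12 = 10.02
Sum = 84.83
84.83 ≥ 70 → Credit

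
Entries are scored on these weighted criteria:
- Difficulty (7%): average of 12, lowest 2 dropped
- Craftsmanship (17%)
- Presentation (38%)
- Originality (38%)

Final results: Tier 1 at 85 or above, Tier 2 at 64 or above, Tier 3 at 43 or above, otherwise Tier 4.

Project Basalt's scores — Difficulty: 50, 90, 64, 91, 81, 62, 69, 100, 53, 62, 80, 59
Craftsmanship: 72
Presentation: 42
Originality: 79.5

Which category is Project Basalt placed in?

Tier 3

Difficulty: drop 50, 53 → average of remaining 10 = 758/10 = 75.8
Weighted total:
  Difficulty 75.8 × 0.07 = 5.306
  Craftsmanship 72 × 0.17 = 12.24
  Presentation 42 × 0.38 = 15.96
  Originality 79.5 × 0.38 = 30.21
Sum = 63.716
63.716 is ≥ 43 and < 64 → Tier 3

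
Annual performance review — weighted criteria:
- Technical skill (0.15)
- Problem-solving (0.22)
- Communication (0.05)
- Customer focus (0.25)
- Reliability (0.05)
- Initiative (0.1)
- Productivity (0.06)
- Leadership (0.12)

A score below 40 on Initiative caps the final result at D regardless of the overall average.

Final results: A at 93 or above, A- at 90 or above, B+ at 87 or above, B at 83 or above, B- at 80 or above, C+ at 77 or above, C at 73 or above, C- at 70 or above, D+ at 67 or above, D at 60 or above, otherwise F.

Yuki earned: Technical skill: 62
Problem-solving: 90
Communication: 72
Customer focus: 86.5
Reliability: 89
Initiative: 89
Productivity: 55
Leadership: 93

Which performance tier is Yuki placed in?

Initiative score 89 ≥ 40: minimum met.
Weighted total:
  Technical skill 62 × 0.15 = 9.3
  Problem-solving 90 × 0.22 = 19.8
  Communication 72 × 0.05 = 3.6
  Customer focus 86.5 × 0.25 = 21.625
  Reliability 89 × 0.05 = 4.45
  Initiative 89 × 0.1 = 8.9
  Productivity 55 × 0.06 = 3.3
  Leadership 93 × 0.12 = 11.16
Sum = 82.135
82.135 is ≥ 80 and < 83 → B-

B-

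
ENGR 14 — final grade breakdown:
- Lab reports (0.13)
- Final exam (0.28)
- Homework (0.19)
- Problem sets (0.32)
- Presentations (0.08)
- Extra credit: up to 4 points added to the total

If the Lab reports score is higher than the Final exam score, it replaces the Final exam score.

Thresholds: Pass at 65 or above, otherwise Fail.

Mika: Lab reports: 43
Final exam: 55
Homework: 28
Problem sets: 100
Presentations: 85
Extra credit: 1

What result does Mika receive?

Pass

Lab reports (43) ≤ Final exam (55), so Final exam stays at 55.
Weighted total:
  Lab reports 43 × 0.13 = 5.59
  Final exam 55 × 0.28 = 15.4
  Homework 28 × 0.19 = 5.32
  Problem sets 100 × 0.32 = 32
  Presentations 85 × 0.08 = 6.8
Sum = 65.11
Extra credit: 65.11 + 1 = 66.11
66.11 ≥ 65 → Pass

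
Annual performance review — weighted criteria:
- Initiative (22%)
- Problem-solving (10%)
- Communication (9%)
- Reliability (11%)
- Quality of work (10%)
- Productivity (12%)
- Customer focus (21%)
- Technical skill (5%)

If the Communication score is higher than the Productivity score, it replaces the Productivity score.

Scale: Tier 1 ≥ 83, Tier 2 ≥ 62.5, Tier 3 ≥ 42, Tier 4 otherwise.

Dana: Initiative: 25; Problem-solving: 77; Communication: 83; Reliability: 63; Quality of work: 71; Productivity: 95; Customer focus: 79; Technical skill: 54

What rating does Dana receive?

Communication (83) ≤ Productivity (95), so Productivity stays at 95.
Weighted total:
  Initiative 25 × 0.22 = 5.5
  Problem-solving 77 × 0.1 = 7.7
  Communication 83 × 0.09 = 7.47
  Reliability 63 × 0.11 = 6.93
  Quality of work 71 × 0.1 = 7.1
  Productivity 95 × 0.12 = 11.4
  Customer focus 79 × 0.21 = 16.59
  Technical skill 54 × 0.05 = 2.7
Sum = 65.39
65.39 is ≥ 62.5 and < 83 → Tier 2

Tier 2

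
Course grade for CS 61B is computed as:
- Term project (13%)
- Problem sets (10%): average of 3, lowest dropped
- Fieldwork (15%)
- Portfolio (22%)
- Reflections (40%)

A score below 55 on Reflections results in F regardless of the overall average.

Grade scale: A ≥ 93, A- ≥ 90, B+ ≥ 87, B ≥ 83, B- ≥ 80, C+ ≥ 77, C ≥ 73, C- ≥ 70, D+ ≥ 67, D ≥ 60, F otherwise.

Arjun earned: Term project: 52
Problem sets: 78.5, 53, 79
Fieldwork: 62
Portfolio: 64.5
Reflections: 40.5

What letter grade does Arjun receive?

Problem sets: drop 53 → average of remaining 2 = 157.5/2 = 78.75
Reflections score 40.5 < 55: minimum not met.
Weighted total:
  Term project 52 × 0.13 = 6.76
  Problem sets 78.75 × 0.1 = 7.875
  Fieldwork 62 × 0.15 = 9.3
  Portfolio 64.5 × 0.22 = 14.19
  Reflections 40.5 × 0.4 = 16.2
Sum = 54.325
Because the Reflections minimum was not met, the result is F.

F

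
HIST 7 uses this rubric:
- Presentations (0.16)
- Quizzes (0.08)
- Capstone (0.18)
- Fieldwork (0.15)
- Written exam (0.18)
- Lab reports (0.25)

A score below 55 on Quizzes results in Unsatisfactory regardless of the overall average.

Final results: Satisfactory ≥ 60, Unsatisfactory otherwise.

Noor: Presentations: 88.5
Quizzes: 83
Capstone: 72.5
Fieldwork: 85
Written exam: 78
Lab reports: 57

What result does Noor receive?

Quizzes score 83 ≥ 55: minimum met.
Weighted total:
  Presentations 88.5 × 0.16 = 14.16
  Quizzes 83 × 0.08 = 6.64
  Capstone 72.5 × 0.18 = 13.05
  Fieldwork 85 × 0.15 = 12.75
  Written exam 78 × 0.18 = 14.04
  Lab reports 57 × 0.25 = 14.25
Sum = 74.89
74.89 ≥ 60 → Satisfactory

Satisfactory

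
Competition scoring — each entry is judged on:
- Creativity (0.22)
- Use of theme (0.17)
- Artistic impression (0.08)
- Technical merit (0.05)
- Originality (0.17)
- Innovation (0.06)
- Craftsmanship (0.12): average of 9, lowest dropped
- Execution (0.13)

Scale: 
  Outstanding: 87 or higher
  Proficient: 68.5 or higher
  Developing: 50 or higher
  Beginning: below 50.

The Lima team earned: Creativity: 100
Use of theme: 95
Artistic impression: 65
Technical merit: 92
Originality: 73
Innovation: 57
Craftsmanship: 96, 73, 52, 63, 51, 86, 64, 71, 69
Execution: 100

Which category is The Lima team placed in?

Craftsmanship: drop 51 → average of remaining 8 = 574/8 = 71.75
Weighted total:
  Creativity 100 × 0.22 = 22
  Use of theme 95 × 0.17 = 16.15
  Artistic impression 65 × 0.08 = 5.2
  Technical merit 92 × 0.05 = 4.6
  Originality 73 × 0.17 = 12.41
  Innovation 57 × 0.06 = 3.42
  Craftsmanship 71.75 × 0.12 = 8.61
  Execution 100 × 0.13 = 13
Sum = 85.39
85.39 is ≥ 68.5 and < 87 → Proficient

Proficient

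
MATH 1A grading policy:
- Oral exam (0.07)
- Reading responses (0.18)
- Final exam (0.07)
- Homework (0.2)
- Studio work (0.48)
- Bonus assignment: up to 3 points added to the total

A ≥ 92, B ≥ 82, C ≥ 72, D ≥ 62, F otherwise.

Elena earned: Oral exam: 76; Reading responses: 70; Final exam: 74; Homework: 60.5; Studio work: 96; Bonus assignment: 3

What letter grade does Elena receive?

Weighted total:
  Oral exam 76 × 0.07 = 5.32
  Reading responses 70 × 0.18 = 12.6
  Final exam 74 × 0.07 = 5.18
  Homework 60.5 × 0.2 = 12.1
  Studio work 96 × 0.48 = 46.08
Sum = 81.28
Bonus assignment: 81.28 + 3 = 84.28
84.28 is ≥ 82 and < 92 → B

B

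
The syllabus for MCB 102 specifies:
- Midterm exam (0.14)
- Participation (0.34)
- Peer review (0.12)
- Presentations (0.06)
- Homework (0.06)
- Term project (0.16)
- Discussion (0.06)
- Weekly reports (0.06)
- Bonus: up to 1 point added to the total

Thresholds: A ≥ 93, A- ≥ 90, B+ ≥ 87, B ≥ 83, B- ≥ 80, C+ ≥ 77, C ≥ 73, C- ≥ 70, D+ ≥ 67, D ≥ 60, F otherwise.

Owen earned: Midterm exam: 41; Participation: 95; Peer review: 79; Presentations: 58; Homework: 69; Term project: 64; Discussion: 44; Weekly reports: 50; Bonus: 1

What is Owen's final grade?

C-

Weighted total:
  Midterm exam 41 × 0.14 = 5.74
  Participation 95 × 0.34 = 32.3
  Peer review 79 × 0.12 = 9.48
  Presentations 58 × 0.06 = 3.48
  Homework 69 × 0.06 = 4.14
  Term project 64 × 0.16 = 10.24
  Discussion 44 × 0.06 = 2.64
  Weekly reports 50 × 0.06 = 3
Sum = 71.02
Bonus: 71.02 + 1 = 72.02
72.02 is ≥ 70 and < 73 → C-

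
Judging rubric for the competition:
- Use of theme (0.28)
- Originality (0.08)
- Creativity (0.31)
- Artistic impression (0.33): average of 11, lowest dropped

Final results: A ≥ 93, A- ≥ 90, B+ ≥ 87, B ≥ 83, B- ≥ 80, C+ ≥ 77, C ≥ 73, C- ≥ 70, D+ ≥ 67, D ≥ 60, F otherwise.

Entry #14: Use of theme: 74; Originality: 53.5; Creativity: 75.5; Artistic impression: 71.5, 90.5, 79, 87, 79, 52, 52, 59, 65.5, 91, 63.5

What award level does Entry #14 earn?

Artistic impression: drop 52 → average of remaining 10 = 738/10 = 73.8
Weighted total:
  Use of theme 74 × 0.28 = 20.72
  Originality 53.5 × 0.08 = 4.28
  Creativity 75.5 × 0.31 = 23.405
  Artistic impression 73.8 × 0.33 = 24.354
Sum = 72.759
72.759 is ≥ 70 and < 73 → C-

C-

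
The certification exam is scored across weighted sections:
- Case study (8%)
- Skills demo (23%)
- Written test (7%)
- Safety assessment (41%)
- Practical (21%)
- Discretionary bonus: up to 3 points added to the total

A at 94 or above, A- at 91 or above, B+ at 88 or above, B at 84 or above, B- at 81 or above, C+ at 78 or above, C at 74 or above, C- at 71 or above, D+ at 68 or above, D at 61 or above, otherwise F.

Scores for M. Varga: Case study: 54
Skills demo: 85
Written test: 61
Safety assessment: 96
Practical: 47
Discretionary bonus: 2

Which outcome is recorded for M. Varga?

Weighted total:
  Case study 54 × 0.08 = 4.32
  Skills demo 85 × 0.23 = 19.55
  Written test 61 × 0.07 = 4.27
  Safety assessment 96 × 0.41 = 39.36
  Practical 47 × 0.21 = 9.87
Sum = 77.37
Discretionary bonus: 77.37 + 2 = 79.37
79.37 is ≥ 78 and < 81 → C+

C+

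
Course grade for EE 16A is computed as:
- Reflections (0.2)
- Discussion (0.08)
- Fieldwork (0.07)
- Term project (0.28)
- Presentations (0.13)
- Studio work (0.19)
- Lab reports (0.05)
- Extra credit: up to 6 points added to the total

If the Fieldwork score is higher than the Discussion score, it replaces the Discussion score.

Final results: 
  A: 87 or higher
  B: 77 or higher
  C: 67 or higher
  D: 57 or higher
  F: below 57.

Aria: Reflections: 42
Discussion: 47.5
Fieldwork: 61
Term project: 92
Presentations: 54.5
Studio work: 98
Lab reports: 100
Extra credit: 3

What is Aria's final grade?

B

Fieldwork (61) > Discussion (47.5), so Discussion counts as 61.
Weighted total:
  Reflections 42 × 0.2 = 8.4
  Discussion 61 × 0.08 = 4.88
  Fieldwork 61 × 0.07 = 4.27
  Term project 92 × 0.28 = 25.76
  Presentations 54.5 × 0.13 = 7.085
  Studio work 98 × 0.19 = 18.62
  Lab reports 100 × 0.05 = 5
Sum = 74.015
Extra credit: 74.015 + 3 = 77.015
77.015 is ≥ 77 and < 87 → B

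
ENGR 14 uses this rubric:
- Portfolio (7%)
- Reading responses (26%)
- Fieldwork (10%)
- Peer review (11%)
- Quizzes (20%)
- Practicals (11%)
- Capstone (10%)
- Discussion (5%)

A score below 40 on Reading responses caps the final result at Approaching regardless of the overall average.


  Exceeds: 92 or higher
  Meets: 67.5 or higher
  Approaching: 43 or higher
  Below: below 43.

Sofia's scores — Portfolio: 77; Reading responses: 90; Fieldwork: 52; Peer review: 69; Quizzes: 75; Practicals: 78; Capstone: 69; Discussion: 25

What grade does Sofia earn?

Reading responses score 90 ≥ 40: minimum met.
Weighted total:
  Portfolio 77 × 0.07 = 5.39
  Reading responses 90 × 0.26 = 23.4
  Fieldwork 52 × 0.1 = 5.2
  Peer review 69 × 0.11 = 7.59
  Quizzes 75 × 0.2 = 15
  Practicals 78 × 0.11 = 8.58
  Capstone 69 × 0.1 = 6.9
  Discussion 25 × 0.05 = 1.25
Sum = 73.31
73.31 is ≥ 67.5 and < 92 → Meets

Meets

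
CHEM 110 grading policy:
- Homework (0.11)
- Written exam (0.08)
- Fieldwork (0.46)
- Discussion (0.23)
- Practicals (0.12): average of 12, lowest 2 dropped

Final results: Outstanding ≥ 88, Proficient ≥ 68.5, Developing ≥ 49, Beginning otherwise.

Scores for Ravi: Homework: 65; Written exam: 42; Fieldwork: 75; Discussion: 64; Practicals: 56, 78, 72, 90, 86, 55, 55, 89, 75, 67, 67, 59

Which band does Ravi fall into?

Proficient

Practicals: drop 55, 55 → average of remaining 10 = 739/10 = 73.9
Weighted total:
  Homework 65 × 0.11 = 7.15
  Written exam 42 × 0.08 = 3.36
  Fieldwork 75 × 0.46 = 34.5
  Discussion 64 × 0.23 = 14.72
  Practicals 73.9 × 0.12 = 8.868
Sum = 68.598
68.598 is ≥ 68.5 and < 88 → Proficient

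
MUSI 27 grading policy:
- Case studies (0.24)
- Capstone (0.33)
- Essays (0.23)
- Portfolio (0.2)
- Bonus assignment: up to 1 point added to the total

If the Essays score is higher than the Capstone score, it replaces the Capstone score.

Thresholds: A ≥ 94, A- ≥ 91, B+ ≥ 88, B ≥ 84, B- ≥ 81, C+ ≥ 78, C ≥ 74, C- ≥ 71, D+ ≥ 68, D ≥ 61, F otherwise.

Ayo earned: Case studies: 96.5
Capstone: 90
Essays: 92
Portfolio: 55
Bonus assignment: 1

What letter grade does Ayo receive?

Essays (92) > Capstone (90), so Capstone counts as 92.
Weighted total:
  Case studies 96.5 × 0.24 = 23.16
  Capstone 92 × 0.33 = 30.36
  Essays 92 × 0.23 = 21.16
  Portfolio 55 × 0.2 = 11
Sum = 85.68
Bonus assignment: 85.68 + 1 = 86.68
86.68 is ≥ 84 and < 88 → B

B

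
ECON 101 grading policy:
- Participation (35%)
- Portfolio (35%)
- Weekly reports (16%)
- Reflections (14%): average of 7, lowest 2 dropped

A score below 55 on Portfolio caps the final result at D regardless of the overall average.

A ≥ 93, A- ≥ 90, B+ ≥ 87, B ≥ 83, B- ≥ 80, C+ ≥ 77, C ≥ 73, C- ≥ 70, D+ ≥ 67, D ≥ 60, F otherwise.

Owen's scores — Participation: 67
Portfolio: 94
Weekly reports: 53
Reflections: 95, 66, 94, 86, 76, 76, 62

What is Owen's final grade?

C

Reflections: drop 62, 66 → average of remaining 5 = 427/5 = 85.4
Portfolio score 94 ≥ 55: minimum met.
Weighted total:
  Participation 67 × 0.35 = 23.45
  Portfolio 94 × 0.35 = 32.9
  Weekly reports 53 × 0.16 = 8.48
  Reflections 85.4 × 0.14 = 11.956
Sum = 76.786
76.786 is ≥ 73 and < 77 → C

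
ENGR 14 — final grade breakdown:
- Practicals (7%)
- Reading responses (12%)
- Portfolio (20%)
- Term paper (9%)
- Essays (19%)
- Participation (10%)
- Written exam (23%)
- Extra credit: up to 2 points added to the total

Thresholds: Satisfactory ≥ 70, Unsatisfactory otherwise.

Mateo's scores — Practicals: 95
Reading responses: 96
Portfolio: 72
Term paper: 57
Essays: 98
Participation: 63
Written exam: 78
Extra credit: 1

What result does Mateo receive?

Weighted total:
  Practicals 95 × 0.07 = 6.65
  Reading responses 96 × 0.12 = 11.52
  Portfolio 72 × 0.2 = 14.4
  Term paper 57 × 0.09 = 5.13
  Essays 98 × 0.19 = 18.62
  Participation 63 × 0.1 = 6.3
  Written exam 78 × 0.23 = 17.94
Sum = 80.56
Extra credit: 80.56 + 1 = 81.56
81.56 ≥ 70 → Satisfactory

Satisfactory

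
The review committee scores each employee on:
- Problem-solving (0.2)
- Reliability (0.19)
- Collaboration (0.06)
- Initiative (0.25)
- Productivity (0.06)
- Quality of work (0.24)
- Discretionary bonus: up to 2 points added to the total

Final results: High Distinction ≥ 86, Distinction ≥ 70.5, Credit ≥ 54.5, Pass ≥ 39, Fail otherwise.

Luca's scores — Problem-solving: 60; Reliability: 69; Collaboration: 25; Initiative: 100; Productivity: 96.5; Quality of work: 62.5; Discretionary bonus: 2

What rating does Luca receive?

Weighted total:
  Problem-solving 60 × 0.2 = 12
  Reliability 69 × 0.19 = 13.11
  Collaboration 25 × 0.06 = 1.5
  Initiative 100 × 0.25 = 25
  Productivity 96.5 × 0.06 = 5.79
  Quality of work 62.5 × 0.24 = 15
Sum = 72.4
Discretionary bonus: 72.4 + 2 = 74.4
74.4 is ≥ 70.5 and < 86 → Distinction

Distinction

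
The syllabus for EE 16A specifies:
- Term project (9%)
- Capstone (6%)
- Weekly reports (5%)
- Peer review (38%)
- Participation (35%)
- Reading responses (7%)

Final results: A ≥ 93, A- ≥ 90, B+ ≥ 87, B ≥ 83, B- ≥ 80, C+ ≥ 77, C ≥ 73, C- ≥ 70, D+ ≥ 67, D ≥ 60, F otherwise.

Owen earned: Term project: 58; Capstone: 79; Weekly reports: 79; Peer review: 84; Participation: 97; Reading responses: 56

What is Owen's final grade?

Weighted total:
  Term project 58 × 0.09 = 5.22
  Capstone 79 × 0.06 = 4.74
  Weekly reports 79 × 0.05 = 3.95
  Peer review 84 × 0.38 = 31.92
  Participation 97 × 0.35 = 33.95
  Reading responses 56 × 0.07 = 3.92
Sum = 83.7
83.7 is ≥ 83 and < 87 → B

B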